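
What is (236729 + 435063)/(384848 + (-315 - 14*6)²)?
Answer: 61072/49459 ≈ 1.2348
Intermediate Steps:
(236729 + 435063)/(384848 + (-315 - 14*6)²) = 671792/(384848 + (-315 - 84)²) = 671792/(384848 + (-399)²) = 671792/(384848 + 159201) = 671792/544049 = 671792*(1/544049) = 61072/49459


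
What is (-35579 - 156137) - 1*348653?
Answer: -540369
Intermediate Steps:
(-35579 - 156137) - 1*348653 = -191716 - 348653 = -540369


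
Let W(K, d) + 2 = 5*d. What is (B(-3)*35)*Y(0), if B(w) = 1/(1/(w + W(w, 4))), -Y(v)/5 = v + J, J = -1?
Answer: 2625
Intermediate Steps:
Y(v) = 5 - 5*v (Y(v) = -5*(v - 1) = -5*(-1 + v) = 5 - 5*v)
W(K, d) = -2 + 5*d
B(w) = 18 + w (B(w) = 1/(1/(w + (-2 + 5*4))) = 1/(1/(w + (-2 + 20))) = 1/(1/(w + 18)) = 1/(1/(18 + w)) = 18 + w)
(B(-3)*35)*Y(0) = ((18 - 3)*35)*(5 - 5*0) = (15*35)*(5 + 0) = 525*5 = 2625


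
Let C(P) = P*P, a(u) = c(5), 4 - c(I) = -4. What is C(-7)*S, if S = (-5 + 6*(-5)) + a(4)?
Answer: -1323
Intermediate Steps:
c(I) = 8 (c(I) = 4 - 1*(-4) = 4 + 4 = 8)
a(u) = 8
S = -27 (S = (-5 + 6*(-5)) + 8 = (-5 - 30) + 8 = -35 + 8 = -27)
C(P) = P²
C(-7)*S = (-7)²*(-27) = 49*(-27) = -1323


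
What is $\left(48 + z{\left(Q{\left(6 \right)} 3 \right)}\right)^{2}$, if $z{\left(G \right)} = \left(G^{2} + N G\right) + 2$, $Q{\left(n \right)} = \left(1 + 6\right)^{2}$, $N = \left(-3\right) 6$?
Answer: $361494169$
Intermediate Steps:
$N = -18$
$Q{\left(n \right)} = 49$ ($Q{\left(n \right)} = 7^{2} = 49$)
$z{\left(G \right)} = 2 + G^{2} - 18 G$ ($z{\left(G \right)} = \left(G^{2} - 18 G\right) + 2 = 2 + G^{2} - 18 G$)
$\left(48 + z{\left(Q{\left(6 \right)} 3 \right)}\right)^{2} = \left(48 + \left(2 + \left(49 \cdot 3\right)^{2} - 18 \cdot 49 \cdot 3\right)\right)^{2} = \left(48 + \left(2 + 147^{2} - 2646\right)\right)^{2} = \left(48 + \left(2 + 21609 - 2646\right)\right)^{2} = \left(48 + 18965\right)^{2} = 19013^{2} = 361494169$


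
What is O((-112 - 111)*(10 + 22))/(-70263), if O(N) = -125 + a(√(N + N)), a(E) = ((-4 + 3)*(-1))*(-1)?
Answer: 14/7807 ≈ 0.0017933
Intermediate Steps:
a(E) = -1 (a(E) = -1*(-1)*(-1) = 1*(-1) = -1)
O(N) = -126 (O(N) = -125 - 1 = -126)
O((-112 - 111)*(10 + 22))/(-70263) = -126/(-70263) = -126*(-1/70263) = 14/7807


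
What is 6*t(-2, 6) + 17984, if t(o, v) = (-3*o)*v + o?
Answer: 18188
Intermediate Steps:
t(o, v) = o - 3*o*v (t(o, v) = -3*o*v + o = o - 3*o*v)
6*t(-2, 6) + 17984 = 6*(-2*(1 - 3*6)) + 17984 = 6*(-2*(1 - 18)) + 17984 = 6*(-2*(-17)) + 17984 = 6*34 + 17984 = 204 + 17984 = 18188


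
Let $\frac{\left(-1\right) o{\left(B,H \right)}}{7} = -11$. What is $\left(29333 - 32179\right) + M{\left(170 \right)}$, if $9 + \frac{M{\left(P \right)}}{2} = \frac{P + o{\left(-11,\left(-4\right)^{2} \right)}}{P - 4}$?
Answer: $- \frac{237465}{83} \approx -2861.0$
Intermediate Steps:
$o{\left(B,H \right)} = 77$ ($o{\left(B,H \right)} = \left(-7\right) \left(-11\right) = 77$)
$M{\left(P \right)} = -18 + \frac{2 \left(77 + P\right)}{-4 + P}$ ($M{\left(P \right)} = -18 + 2 \frac{P + 77}{P - 4} = -18 + 2 \frac{77 + P}{-4 + P} = -18 + \frac{2 \left(77 + P\right)}{-4 + P}$)
$\left(29333 - 32179\right) + M{\left(170 \right)} = \left(29333 - 32179\right) + \frac{2 \left(113 - 1360\right)}{-4 + 170} = -2846 + \frac{2 \left(113 - 1360\right)}{166} = -2846 + 2 \cdot \frac{1}{166} \left(-1247\right) = -2846 - \frac{1247}{83} = - \frac{237465}{83}$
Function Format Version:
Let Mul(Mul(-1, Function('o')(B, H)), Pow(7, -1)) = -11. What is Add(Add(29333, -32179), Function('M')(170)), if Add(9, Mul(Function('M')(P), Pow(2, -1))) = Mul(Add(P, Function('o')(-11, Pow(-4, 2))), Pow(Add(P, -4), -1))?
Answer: Rational(-237465, 83) ≈ -2861.0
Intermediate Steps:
Function('o')(B, H) = 77 (Function('o')(B, H) = Mul(-7, -11) = 77)
Function('M')(P) = Add(-18, Mul(2, Pow(Add(-4, P), -1), Add(77, P))) (Function('M')(P) = Add(-18, Mul(2, Mul(Add(P, 77), Pow(Add(P, -4), -1)))) = Add(-18, Mul(2, Mul(Add(77, P), Pow(Add(-4, P), -1)))) = Add(-18, Mul(2, Mul(Pow(Add(-4, P), -1), Add(77, P)))) = Add(-18, Mul(2, Pow(Add(-4, P), -1), Add(77, P))))
Add(Add(29333, -32179), Function('M')(170)) = Add(Add(29333, -32179), Mul(2, Pow(Add(-4, 170), -1), Add(113, Mul(-8, 170)))) = Add(-2846, Mul(2, Pow(166, -1), Add(113, -1360))) = Add(-2846, Mul(2, Rational(1, 166), -1247)) = Add(-2846, Rational(-1247, 83)) = Rational(-237465, 83)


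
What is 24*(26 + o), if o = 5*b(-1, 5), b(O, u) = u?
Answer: 1224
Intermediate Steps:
o = 25 (o = 5*5 = 25)
24*(26 + o) = 24*(26 + 25) = 24*51 = 1224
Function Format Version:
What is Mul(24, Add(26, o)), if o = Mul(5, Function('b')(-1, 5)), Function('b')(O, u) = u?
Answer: 1224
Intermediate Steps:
o = 25 (o = Mul(5, 5) = 25)
Mul(24, Add(26, o)) = Mul(24, Add(26, 25)) = Mul(24, 51) = 1224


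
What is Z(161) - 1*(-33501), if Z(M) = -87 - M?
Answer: 33253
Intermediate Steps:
Z(161) - 1*(-33501) = (-87 - 1*161) - 1*(-33501) = (-87 - 161) + 33501 = -248 + 33501 = 33253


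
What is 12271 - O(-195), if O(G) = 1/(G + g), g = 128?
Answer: 822158/67 ≈ 12271.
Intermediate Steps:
O(G) = 1/(128 + G) (O(G) = 1/(G + 128) = 1/(128 + G))
12271 - O(-195) = 12271 - 1/(128 - 195) = 12271 - 1/(-67) = 12271 - 1*(-1/67) = 12271 + 1/67 = 822158/67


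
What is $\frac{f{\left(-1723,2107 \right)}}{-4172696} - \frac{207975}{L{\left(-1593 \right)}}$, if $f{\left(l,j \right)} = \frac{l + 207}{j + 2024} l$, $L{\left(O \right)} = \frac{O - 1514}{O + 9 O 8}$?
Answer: $- \frac{104222555587432540169}{13389156023958} \approx -7.7841 \cdot 10^{6}$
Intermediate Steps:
$L{\left(O \right)} = \frac{-1514 + O}{73 O}$ ($L{\left(O \right)} = \frac{-1514 + O}{O + 72 O} = \frac{-1514 + O}{73 O}$)
$f{\left(l,j \right)} = \frac{l \left(207 + l\right)}{2024 + j}$ ($f{\left(l,j \right)} = \frac{207 + l}{2024 + j} l = \frac{l \left(207 + l\right)}{2024 + j}$)
$\frac{f{\left(-1723,2107 \right)}}{-4172696} - \frac{207975}{L{\left(-1593 \right)}} = \frac{\left(-1723\right) \frac{1}{2024 + 2107} \left(207 - 1723\right)}{-4172696} - \frac{207975}{\frac{1}{73} \frac{1}{-1593} \left(-1514 - 1593\right)} = \left(-1723\right) \frac{1}{4131} \left(-1516\right) \left(- \frac{1}{4172696}\right) - \frac{207975}{\frac{1}{73} \left(- \frac{1}{1593}\right) \left(-3107\right)} = \left(-1723\right) \frac{1}{4131} \left(-1516\right) \left(- \frac{1}{4172696}\right) - \frac{207975}{\frac{3107}{116289}} = \frac{2612068}{4131} \left(- \frac{1}{4172696}\right) - \frac{24185204775}{3107} = - \frac{653017}{4309351794} - \frac{24185204775}{3107} = - \frac{104222555587432540169}{13389156023958}$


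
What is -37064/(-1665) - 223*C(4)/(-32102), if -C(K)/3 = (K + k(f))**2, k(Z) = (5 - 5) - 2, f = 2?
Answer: 592686494/26724915 ≈ 22.177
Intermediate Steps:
k(Z) = -2 (k(Z) = 0 - 2 = -2)
C(K) = -3*(-2 + K)**2 (C(K) = -3*(K - 2)**2 = -3*(-2 + K)**2)
-37064/(-1665) - 223*C(4)/(-32102) = -37064/(-1665) - (-669)*(-2 + 4)**2/(-32102) = -37064*(-1/1665) - (-669)*2**2*(-1/32102) = 37064/1665 - (-669)*4*(-1/32102) = 37064/1665 - 223*(-12)*(-1/32102) = 37064/1665 + 2676*(-1/32102) = 37064/1665 - 1338/16051 = 592686494/26724915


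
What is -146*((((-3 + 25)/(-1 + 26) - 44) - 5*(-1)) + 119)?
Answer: -295212/25 ≈ -11808.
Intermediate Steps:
-146*((((-3 + 25)/(-1 + 26) - 44) - 5*(-1)) + 119) = -146*(((22/25 - 44) + 5) + 119) = -146*((-1078/25 + 5) + 119) = -146*(-953/25 + 119) = -146*2022/25 = -295212/25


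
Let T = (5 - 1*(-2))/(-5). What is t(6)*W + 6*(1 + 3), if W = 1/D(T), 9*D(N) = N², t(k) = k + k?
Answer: 3876/49 ≈ 79.102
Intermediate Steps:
t(k) = 2*k
T = -7/5 (T = (5 + 2)*(-⅕) = 7*(-⅕) = -7/5 ≈ -1.4000)
D(N) = N²/9
W = 225/49 (W = 1/((-7/5)²/9) = 1/((⅑)*(49/25)) = 1/(49/225) = 225/49 ≈ 4.5918)
t(6)*W + 6*(1 + 3) = (2*6)*(225/49) + 6*(1 + 3) = 12*(225/49) + 6*4 = 2700/49 + 24 = 3876/49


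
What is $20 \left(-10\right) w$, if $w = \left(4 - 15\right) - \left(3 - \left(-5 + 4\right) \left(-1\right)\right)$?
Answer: $2600$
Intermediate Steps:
$w = -13$ ($w = -11 - 2 = -13$)
$20 \left(-10\right) w = 20 \left(-10\right) \left(-13\right) = \left(-200\right) \left(-13\right) = 2600$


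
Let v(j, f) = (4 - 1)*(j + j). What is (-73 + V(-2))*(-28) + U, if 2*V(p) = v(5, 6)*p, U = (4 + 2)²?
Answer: 2920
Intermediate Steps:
U = 36 (U = 6² = 36)
v(j, f) = 6*j (v(j, f) = 3*(2*j) = 6*j)
V(p) = 15*p (V(p) = ((6*5)*p)/2 = (30*p)/2 = 15*p)
(-73 + V(-2))*(-28) + U = (-73 + 15*(-2))*(-28) + 36 = (-73 - 30)*(-28) + 36 = -103*(-28) + 36 = 2884 + 36 = 2920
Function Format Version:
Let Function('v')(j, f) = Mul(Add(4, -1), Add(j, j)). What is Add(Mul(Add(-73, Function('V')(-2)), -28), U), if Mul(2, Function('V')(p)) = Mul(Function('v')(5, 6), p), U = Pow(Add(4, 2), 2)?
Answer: 2920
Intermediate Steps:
U = 36 (U = Pow(6, 2) = 36)
Function('v')(j, f) = Mul(6, j) (Function('v')(j, f) = Mul(3, Mul(2, j)) = Mul(6, j))
Function('V')(p) = Mul(15, p) (Function('V')(p) = Mul(Rational(1, 2), Mul(Mul(6, 5), p)) = Mul(Rational(1, 2), Mul(30, p)) = Mul(15, p))
Add(Mul(Add(-73, Function('V')(-2)), -28), U) = Add(Mul(Add(-73, Mul(15, -2)), -28), 36) = Add(Mul(Add(-73, -30), -28), 36) = Add(Mul(-103, -28), 36) = Add(2884, 36) = 2920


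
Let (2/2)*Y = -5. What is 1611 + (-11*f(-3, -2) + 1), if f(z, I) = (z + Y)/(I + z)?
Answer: 7972/5 ≈ 1594.4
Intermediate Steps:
Y = -5
f(z, I) = (-5 + z)/(I + z) (f(z, I) = (z - 5)/(I + z) = (-5 + z)/(I + z))
1611 + (-11*f(-3, -2) + 1) = 1611 + (-11*(-5 - 3)/(-2 - 3) + 1) = 1611 + (-11*(-8)/(-5) + 1) = 1611 + (-(-11)*(-8)/5 + 1) = 1611 + (-11*8/5 + 1) = 1611 + (-88/5 + 1) = 1611 - 83/5 = 7972/5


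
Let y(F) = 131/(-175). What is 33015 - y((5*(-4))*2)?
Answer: 5777756/175 ≈ 33016.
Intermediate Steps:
y(F) = -131/175 (y(F) = 131*(-1/175) = -131/175)
33015 - y((5*(-4))*2) = 33015 - 1*(-131/175) = 33015 + 131/175 = 5777756/175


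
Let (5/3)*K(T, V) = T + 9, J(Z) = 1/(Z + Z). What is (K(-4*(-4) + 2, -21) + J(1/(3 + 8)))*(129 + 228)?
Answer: 77469/10 ≈ 7746.9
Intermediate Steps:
J(Z) = 1/(2*Z)
K(T, V) = 27/5 + 3*T/5 (K(T, V) = 3*(T + 9)/5 = 3*(9 + T)/5 = 27/5 + 3*T/5)
(K(-4*(-4) + 2, -21) + J(1/(3 + 8)))*(129 + 228) = ((27/5 + 3*(-4*(-4) + 2)/5) + 1/(2*(1/(3 + 8))))*(129 + 228) = ((27/5 + 3*(16 + 2)/5) + 1/(2*(1/11)))*357 = ((27/5 + (⅗)*18) + 1/(2*(1/11)))*357 = ((27/5 + 54/5) + (½)*11)*357 = (81/5 + 11/2)*357 = (217/10)*357 = 77469/10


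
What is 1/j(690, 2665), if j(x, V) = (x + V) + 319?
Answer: 1/3674 ≈ 0.00027218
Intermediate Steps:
j(x, V) = 319 + V + x (j(x, V) = (V + x) + 319 = 319 + V + x)
1/j(690, 2665) = 1/(319 + 2665 + 690) = 1/3674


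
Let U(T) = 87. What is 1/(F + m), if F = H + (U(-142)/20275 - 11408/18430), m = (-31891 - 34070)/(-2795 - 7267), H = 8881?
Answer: 41776110350/371261817713053 ≈ 0.00011252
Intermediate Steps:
m = 7329/1118 (m = -65961/(-10062) = -65961*(-1/10062) = 7329/1118 ≈ 6.5555)
F = 331831803446/37366825 (F = 8881 + (87/20275 - 11408/18430) = 8881 + (87*(1/20275) - 11408*1/18430) = 8881 + (87/20275 - 5704/9215) = 8881 - 22969379/37366825 = 331831803446/37366825 ≈ 8880.4)
1/(F + m) = 1/(331831803446/37366825 + 7329/1118) = 1/(371261817713053/41776110350) = 41776110350/371261817713053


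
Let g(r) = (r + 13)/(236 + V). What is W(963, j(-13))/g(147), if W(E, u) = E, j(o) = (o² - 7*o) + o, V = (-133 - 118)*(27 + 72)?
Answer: -23702319/160 ≈ -1.4814e+5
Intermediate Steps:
V = -24849 (V = -251*99 = -24849)
j(o) = o² - 6*o
g(r) = -13/24613 - r/24613 (g(r) = (r + 13)/(236 - 24849) = (13 + r)/(-24613) = (13 + r)*(-1/24613) = -13/24613 - r/24613)
W(963, j(-13))/g(147) = 963/(-13/24613 - 1/24613*147) = 963/(-13/24613 - 147/24613) = 963/(-160/24613) = 963*(-24613/160) = -23702319/160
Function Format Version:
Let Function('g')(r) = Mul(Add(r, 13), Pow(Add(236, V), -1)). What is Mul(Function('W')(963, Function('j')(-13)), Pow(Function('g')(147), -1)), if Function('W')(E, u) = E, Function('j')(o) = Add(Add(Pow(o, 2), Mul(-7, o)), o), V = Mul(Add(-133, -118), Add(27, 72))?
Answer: Rational(-23702319, 160) ≈ -1.4814e+5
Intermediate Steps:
V = -24849 (V = Mul(-251, 99) = -24849)
Function('j')(o) = Add(Pow(o, 2), Mul(-6, o))
Function('g')(r) = Add(Rational(-13, 24613), Mul(Rational(-1, 24613), r)) (Function('g')(r) = Mul(Add(r, 13), Pow(Add(236, -24849), -1)) = Mul(Add(13, r), Pow(-24613, -1)) = Mul(Add(13, r), Rational(-1, 24613)) = Add(Rational(-13, 24613), Mul(Rational(-1, 24613), r)))
Mul(Function('W')(963, Function('j')(-13)), Pow(Function('g')(147), -1)) = Mul(963, Pow(Add(Rational(-13, 24613), Mul(Rational(-1, 24613), 147)), -1)) = Mul(963, Pow(Add(Rational(-13, 24613), Rational(-147, 24613)), -1)) = Mul(963, Pow(Rational(-160, 24613), -1)) = Mul(963, Rational(-24613, 160)) = Rational(-23702319, 160)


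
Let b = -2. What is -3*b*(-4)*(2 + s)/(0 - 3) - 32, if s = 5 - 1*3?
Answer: 0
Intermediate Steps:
s = 2 (s = 5 - 3 = 2)
-3*b*(-4)*(2 + s)/(0 - 3) - 32 = -3*(-2*(-4))*(2 + 2)/(0 - 3) - 32 = -24*4/(-3) - 32 = -24*4*(-1/3) - 32 = -24*(-4)/3 - 32 = -3*(-32/3) - 32 = 32 - 32 = 0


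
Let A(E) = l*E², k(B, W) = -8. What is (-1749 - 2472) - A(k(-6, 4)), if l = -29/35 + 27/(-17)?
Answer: -2419463/595 ≈ -4066.3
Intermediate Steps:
l = -1438/595 (l = -29*1/35 + 27*(-1/17) = -29/35 - 27/17 = -1438/595 ≈ -2.4168)
A(E) = -1438*E²/595
(-1749 - 2472) - A(k(-6, 4)) = (-1749 - 2472) - (-1438)*(-8)²/595 = -4221 - (-1438)*64/595 = -4221 - 1*(-92032/595) = -4221 + 92032/595 = -2419463/595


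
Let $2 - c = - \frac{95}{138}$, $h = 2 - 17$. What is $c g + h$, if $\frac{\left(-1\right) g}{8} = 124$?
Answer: $- \frac{185051}{69} \approx -2681.9$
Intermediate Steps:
$g = -992$ ($g = \left(-8\right) 124 = -992$)
$h = -15$ ($h = 2 - 17 = -15$)
$c = \frac{371}{138}$ ($c = 2 - - \frac{95}{138} = 2 + \frac{95}{138} = \frac{371}{138} \approx 2.6884$)
$c g + h = \frac{371}{138} \left(-992\right) - 15 = - \frac{184016}{69} - 15 = - \frac{185051}{69}$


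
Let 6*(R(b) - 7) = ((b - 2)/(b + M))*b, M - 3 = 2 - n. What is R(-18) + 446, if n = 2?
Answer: 449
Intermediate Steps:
M = 3 (M = 3 + (2 - 1*2) = 3 + (2 - 2) = 3 + 0 = 3)
R(b) = 7 + b*(-2 + b)/(6*(3 + b)) (R(b) = 7 + (((b - 2)/(b + 3))*b)/6 = 7 + (((-2 + b)/(3 + b))*b)/6 = 7 + (b*(-2 + b)/(3 + b))/6 = 7 + b*(-2 + b)/(6*(3 + b)))
R(-18) + 446 = (126 + (-18)² + 40*(-18))/(6*(3 - 18)) + 446 = (⅙)*(126 + 324 - 720)/(-15) + 446 = (⅙)*(-1/15)*(-270) + 446 = 3 + 446 = 449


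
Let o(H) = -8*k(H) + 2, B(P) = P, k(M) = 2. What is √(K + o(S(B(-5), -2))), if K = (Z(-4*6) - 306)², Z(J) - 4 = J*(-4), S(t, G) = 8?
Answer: √42422 ≈ 205.97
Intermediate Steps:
o(H) = -14 (o(H) = -8*2 + 2 = -16 + 2 = -14)
Z(J) = 4 - 4*J (Z(J) = 4 + J*(-4) = 4 - 4*J)
K = 42436 (K = ((4 - (-16)*6) - 306)² = ((4 - 4*(-24)) - 306)² = ((4 + 96) - 306)² = (100 - 306)² = (-206)² = 42436)
√(K + o(S(B(-5), -2))) = √(42436 - 14) = √42422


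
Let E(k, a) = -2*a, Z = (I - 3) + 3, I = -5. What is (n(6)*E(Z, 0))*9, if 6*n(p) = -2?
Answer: 0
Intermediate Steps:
n(p) = -⅓ (n(p) = (⅙)*(-2) = -⅓)
Z = -5 (Z = (-5 - 3) + 3 = -8 + 3 = -5)
(n(6)*E(Z, 0))*9 = -(-2)*0/3*9 = -⅓*0*9 = 0*9 = 0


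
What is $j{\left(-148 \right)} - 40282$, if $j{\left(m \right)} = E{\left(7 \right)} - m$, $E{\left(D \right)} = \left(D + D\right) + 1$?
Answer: $-40119$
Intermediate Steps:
$E{\left(D \right)} = 1 + 2 D$ ($E{\left(D \right)} = 2 D + 1 = 1 + 2 D$)
$j{\left(m \right)} = 15 - m$ ($j{\left(m \right)} = \left(1 + 2 \cdot 7\right) - m = \left(1 + 14\right) - m = 15 - m$)
$j{\left(-148 \right)} - 40282 = \left(15 - -148\right) - 40282 = \left(15 + 148\right) - 40282 = 163 - 40282 = -40119$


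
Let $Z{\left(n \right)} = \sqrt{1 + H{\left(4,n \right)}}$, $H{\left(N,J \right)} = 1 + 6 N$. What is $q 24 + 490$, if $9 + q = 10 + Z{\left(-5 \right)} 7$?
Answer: $514 + 168 \sqrt{26} \approx 1370.6$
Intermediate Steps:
$Z{\left(n \right)} = \sqrt{26}$ ($Z{\left(n \right)} = \sqrt{1 + \left(1 + 6 \cdot 4\right)} = \sqrt{1 + \left(1 + 24\right)} = \sqrt{1 + 25} = \sqrt{26}$)
$q = 1 + 7 \sqrt{26}$ ($q = -9 + \left(10 + \sqrt{26} \cdot 7\right) = -9 + \left(10 + 7 \sqrt{26}\right) = 1 + 7 \sqrt{26} \approx 36.693$)
$q 24 + 490 = \left(1 + 7 \sqrt{26}\right) 24 + 490 = \left(24 + 168 \sqrt{26}\right) + 490 = 514 + 168 \sqrt{26}$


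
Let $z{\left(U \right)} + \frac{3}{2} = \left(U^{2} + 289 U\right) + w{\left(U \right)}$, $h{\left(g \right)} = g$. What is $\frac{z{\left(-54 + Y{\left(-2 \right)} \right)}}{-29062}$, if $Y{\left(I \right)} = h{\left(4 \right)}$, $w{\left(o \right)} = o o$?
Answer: $\frac{18903}{58124} \approx 0.32522$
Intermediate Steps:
$w{\left(o \right)} = o^{2}$
$Y{\left(I \right)} = 4$
$z{\left(U \right)} = - \frac{3}{2} + 2 U^{2} + 289 U$ ($z{\left(U \right)} = - \frac{3}{2} + \left(\left(U^{2} + 289 U\right) + U^{2}\right) = - \frac{3}{2} + \left(2 U^{2} + 289 U\right) = - \frac{3}{2} + 2 U^{2} + 289 U$)
$\frac{z{\left(-54 + Y{\left(-2 \right)} \right)}}{-29062} = \frac{- \frac{3}{2} + 2 \left(-54 + 4\right)^{2} + 289 \left(-54 + 4\right)}{-29062} = \left(- \frac{3}{2} + 2 \left(-50\right)^{2} + 289 \left(-50\right)\right) \left(- \frac{1}{29062}\right) = \left(- \frac{3}{2} + 2 \cdot 2500 - 14450\right) \left(- \frac{1}{29062}\right) = \left(- \frac{3}{2} + 5000 - 14450\right) \left(- \frac{1}{29062}\right) = \left(- \frac{18903}{2}\right) \left(- \frac{1}{29062}\right) = \frac{18903}{58124}$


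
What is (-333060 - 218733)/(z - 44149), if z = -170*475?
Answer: 183931/41633 ≈ 4.4179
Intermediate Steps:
z = -80750
(-333060 - 218733)/(z - 44149) = (-333060 - 218733)/(-80750 - 44149) = -551793/(-124899) = -551793*(-1/124899) = 183931/41633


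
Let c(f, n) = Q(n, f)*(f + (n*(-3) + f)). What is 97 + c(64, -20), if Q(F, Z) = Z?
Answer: 12129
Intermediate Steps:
c(f, n) = f*(-3*n + 2*f) (c(f, n) = f*(f + (n*(-3) + f)) = f*(f + (-3*n + f)) = f*(f + (f - 3*n)) = f*(-3*n + 2*f))
97 + c(64, -20) = 97 + 64*(-3*(-20) + 2*64) = 97 + 64*(60 + 128) = 97 + 64*188 = 97 + 12032 = 12129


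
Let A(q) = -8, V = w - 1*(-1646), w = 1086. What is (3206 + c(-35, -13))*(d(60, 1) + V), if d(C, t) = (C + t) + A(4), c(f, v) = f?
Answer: 8831235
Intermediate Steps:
V = 2732 (V = 1086 - 1*(-1646) = 1086 + 1646 = 2732)
d(C, t) = -8 + C + t (d(C, t) = (C + t) - 8 = -8 + C + t)
(3206 + c(-35, -13))*(d(60, 1) + V) = (3206 - 35)*((-8 + 60 + 1) + 2732) = 3171*(53 + 2732) = 3171*2785 = 8831235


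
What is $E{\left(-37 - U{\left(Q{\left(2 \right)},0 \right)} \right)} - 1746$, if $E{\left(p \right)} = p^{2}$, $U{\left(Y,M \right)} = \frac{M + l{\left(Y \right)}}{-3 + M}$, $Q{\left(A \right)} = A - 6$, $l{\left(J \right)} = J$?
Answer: $- \frac{2489}{9} \approx -276.56$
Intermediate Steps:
$Q{\left(A \right)} = -6 + A$ ($Q{\left(A \right)} = A - 6 = -6 + A$)
$U{\left(Y,M \right)} = \frac{M + Y}{-3 + M}$
$E{\left(-37 - U{\left(Q{\left(2 \right)},0 \right)} \right)} - 1746 = \left(-37 - \frac{0 + \left(-6 + 2\right)}{-3 + 0}\right)^{2} - 1746 = \left(-37 - \frac{0 - 4}{-3}\right)^{2} - 1746 = \left(-37 - \left(- \frac{1}{3}\right) \left(-4\right)\right)^{2} - 1746 = \left(-37 - \frac{4}{3}\right)^{2} - 1746 = \left(- \frac{115}{3}\right)^{2} - 1746 = \frac{13225}{9} - 1746 = - \frac{2489}{9}$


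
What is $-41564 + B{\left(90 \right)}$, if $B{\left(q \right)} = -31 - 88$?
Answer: $-41683$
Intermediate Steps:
$B{\left(q \right)} = -119$
$-41564 + B{\left(90 \right)} = -41564 - 119 = -41683$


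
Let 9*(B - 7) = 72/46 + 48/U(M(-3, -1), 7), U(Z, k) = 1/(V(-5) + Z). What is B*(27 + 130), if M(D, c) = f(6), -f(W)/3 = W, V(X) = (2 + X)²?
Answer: -147423/23 ≈ -6409.7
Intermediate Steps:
f(W) = -3*W
M(D, c) = -18 (M(D, c) = -3*6 = -18)
U(Z, k) = 1/(9 + Z) (U(Z, k) = 1/((2 - 5)² + Z) = 1/((-3)² + Z) = 1/(9 + Z))
B = -939/23 (B = 7 + (72/46 + 48/(1/(9 - 18)))/9 = 7 + (72*(1/46) + 48/(1/(-9)))/9 = 7 + (36/23 + 48/(-⅑))/9 = 7 + (36/23 + 48*(-9))/9 = 7 + (36/23 - 432)/9 = 7 + (⅑)*(-9900/23) = 7 - 1100/23 = -939/23 ≈ -40.826)
B*(27 + 130) = -939*(27 + 130)/23 = -939/23*157 = -147423/23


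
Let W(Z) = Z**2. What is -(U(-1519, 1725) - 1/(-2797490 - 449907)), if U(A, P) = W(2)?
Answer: -12989589/3247397 ≈ -4.0000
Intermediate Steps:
U(A, P) = 4 (U(A, P) = 2**2 = 4)
-(U(-1519, 1725) - 1/(-2797490 - 449907)) = -(4 - 1/(-2797490 - 449907)) = -(4 - 1/(-3247397)) = -(4 - 1*(-1/3247397)) = -(4 + 1/3247397) = -1*12989589/3247397 = -12989589/3247397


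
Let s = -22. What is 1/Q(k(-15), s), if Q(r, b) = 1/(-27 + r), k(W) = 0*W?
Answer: -27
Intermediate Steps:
k(W) = 0
1/Q(k(-15), s) = 1/(1/(-27 + 0)) = 1/(1/(-27)) = 1/(-1/27) = -27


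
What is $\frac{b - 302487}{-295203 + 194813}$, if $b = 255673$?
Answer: $\frac{23407}{50195} \approx 0.46632$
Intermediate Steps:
$\frac{b - 302487}{-295203 + 194813} = \frac{255673 - 302487}{-295203 + 194813} = - \frac{46814}{-100390} = \left(-46814\right) \left(- \frac{1}{100390}\right) = \frac{23407}{50195}$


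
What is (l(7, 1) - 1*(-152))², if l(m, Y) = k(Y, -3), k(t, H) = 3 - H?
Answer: 24964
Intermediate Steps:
l(m, Y) = 6 (l(m, Y) = 3 - 1*(-3) = 3 + 3 = 6)
(l(7, 1) - 1*(-152))² = (6 - 1*(-152))² = (6 + 152)² = 158² = 24964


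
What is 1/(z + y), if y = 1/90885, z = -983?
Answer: -90885/89339954 ≈ -0.0010173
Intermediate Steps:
y = 1/90885 ≈ 1.1003e-5
1/(z + y) = 1/(-983 + 1/90885) = 1/(-89339954/90885) = -90885/89339954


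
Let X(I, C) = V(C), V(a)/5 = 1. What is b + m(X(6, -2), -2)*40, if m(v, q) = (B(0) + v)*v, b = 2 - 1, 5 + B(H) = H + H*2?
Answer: 1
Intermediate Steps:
V(a) = 5 (V(a) = 5*1 = 5)
B(H) = -5 + 3*H (B(H) = -5 + (H + H*2) = -5 + (H + 2*H) = -5 + 3*H)
X(I, C) = 5
b = 1
m(v, q) = v*(-5 + v) (m(v, q) = ((-5 + 3*0) + v)*v = ((-5 + 0) + v)*v = (-5 + v)*v = v*(-5 + v))
b + m(X(6, -2), -2)*40 = 1 + (5*(-5 + 5))*40 = 1 + (5*0)*40 = 1 + 0*40 = 1 + 0 = 1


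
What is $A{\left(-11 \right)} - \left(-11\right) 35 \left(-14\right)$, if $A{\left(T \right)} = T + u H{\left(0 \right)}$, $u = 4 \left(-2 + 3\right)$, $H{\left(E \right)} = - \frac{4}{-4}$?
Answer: $-5397$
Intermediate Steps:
$H{\left(E \right)} = 1$ ($H{\left(E \right)} = \left(-4\right) \left(- \frac{1}{4}\right) = 1$)
$u = 4$ ($u = 4 \cdot 1 = 4$)
$A{\left(T \right)} = 4 + T$ ($A{\left(T \right)} = T + 4 \cdot 1 = T + 4 = 4 + T$)
$A{\left(-11 \right)} - \left(-11\right) 35 \left(-14\right) = \left(4 - 11\right) - \left(-11\right) 35 \left(-14\right) = -7 - \left(-385\right) \left(-14\right) = -7 - 5390 = -5397$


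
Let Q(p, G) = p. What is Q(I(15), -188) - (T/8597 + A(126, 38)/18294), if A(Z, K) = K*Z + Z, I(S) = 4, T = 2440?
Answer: 90368509/26212253 ≈ 3.4476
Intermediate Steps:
A(Z, K) = Z + K*Z
Q(I(15), -188) - (T/8597 + A(126, 38)/18294) = 4 - (2440/8597 + (126*(1 + 38))/18294) = 4 - (2440*(1/8597) + (126*39)*(1/18294)) = 4 - (2440/8597 + 4914*(1/18294)) = 4 - (2440/8597 + 819/3049) = 4 - 1*14480503/26212253 = 4 - 14480503/26212253 = 90368509/26212253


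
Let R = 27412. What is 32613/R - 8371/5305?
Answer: -8064841/20774380 ≈ -0.38821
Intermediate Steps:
32613/R - 8371/5305 = 32613/27412 - 8371/5305 = 32613*(1/27412) - 8371*1/5305 = 4659/3916 - 8371/5305 = -8064841/20774380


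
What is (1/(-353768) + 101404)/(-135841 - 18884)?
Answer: -35873490271/54736753800 ≈ -0.65538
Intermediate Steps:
(1/(-353768) + 101404)/(-135841 - 18884) = (-1/353768 + 101404)/(-154725) = (35873490271/353768)*(-1/154725) = -35873490271/54736753800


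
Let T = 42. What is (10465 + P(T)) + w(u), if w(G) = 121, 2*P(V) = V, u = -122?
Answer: 10607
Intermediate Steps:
P(V) = V/2
(10465 + P(T)) + w(u) = (10465 + (1/2)*42) + 121 = (10465 + 21) + 121 = 10486 + 121 = 10607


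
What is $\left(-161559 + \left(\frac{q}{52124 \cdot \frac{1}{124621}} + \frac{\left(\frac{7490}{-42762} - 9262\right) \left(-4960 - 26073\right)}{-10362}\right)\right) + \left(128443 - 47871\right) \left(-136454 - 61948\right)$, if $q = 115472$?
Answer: $- \frac{293952749052248619503}{18388643526} \approx -1.5986 \cdot 10^{10}$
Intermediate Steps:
$\left(-161559 + \left(\frac{q}{52124 \cdot \frac{1}{124621}} + \frac{\left(\frac{7490}{-42762} - 9262\right) \left(-4960 - 26073\right)}{-10362}\right)\right) + \left(128443 - 47871\right) \left(-136454 - 61948\right) = \left(-161559 + \left(\frac{115472}{52124 \cdot \frac{1}{124621}} + \frac{\left(\frac{7490}{-42762} - 9262\right) \left(-4960 - 26073\right)}{-10362}\right)\right) + \left(128443 - 47871\right) \left(-136454 - 61948\right) = \left(-161559 + \left(\frac{115472}{52124 \cdot \frac{1}{124621}} + \left(7490 \left(- \frac{1}{42762}\right) - 9262\right) \left(-31033\right) \left(- \frac{1}{10362}\right)\right)\right) + 80572 \left(-198402\right) = \left(-161559 + \left(\frac{115472}{\frac{52124}{124621}} + \left(- \frac{3745}{21381} - 9262\right) \left(-31033\right) \left(- \frac{1}{10362}\right)\right)\right) - 15985645944 = \left(-161559 + \left(115472 \cdot \frac{124621}{52124} + \left(- \frac{198034567}{21381}\right) \left(-31033\right) \left(- \frac{1}{10362}\right)\right)\right) - 15985645944 = \left(-161559 + \left(\frac{3597559028}{13031} + \frac{6145606717711}{21381} \left(- \frac{1}{10362}\right)\right)\right) - 15985645944 = \left(-161559 + \left(\frac{3597559028}{13031} - \frac{6145606717711}{221549922}\right)\right) - 15985645944 = \left(-161559 + \frac{4566595674556075}{18388643526}\right) - 15985645944 = \frac{1595744815139041}{18388643526} - 15985645944 = - \frac{293952749052248619503}{18388643526}$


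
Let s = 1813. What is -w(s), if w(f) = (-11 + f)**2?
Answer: -3247204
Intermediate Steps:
-w(s) = -(-11 + 1813)**2 = -1*1802**2 = -1*3247204 = -3247204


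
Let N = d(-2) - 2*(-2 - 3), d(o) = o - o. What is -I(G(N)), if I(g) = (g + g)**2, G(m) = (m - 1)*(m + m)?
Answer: -129600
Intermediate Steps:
d(o) = 0
N = 10 (N = 0 - 2*(-2 - 3) = 0 - 2*(-5) = 0 - 1*(-10) = 0 + 10 = 10)
G(m) = 2*m*(-1 + m) (G(m) = (-1 + m)*(2*m) = 2*m*(-1 + m))
I(g) = 4*g**2 (I(g) = (2*g)**2 = 4*g**2)
-I(G(N)) = -4*(2*10*(-1 + 10))**2 = -4*(2*10*9)**2 = -4*180**2 = -4*32400 = -1*129600 = -129600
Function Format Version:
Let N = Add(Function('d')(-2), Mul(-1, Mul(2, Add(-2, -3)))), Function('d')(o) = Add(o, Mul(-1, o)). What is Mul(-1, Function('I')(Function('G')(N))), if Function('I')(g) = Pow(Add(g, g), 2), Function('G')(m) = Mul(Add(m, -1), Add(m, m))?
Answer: -129600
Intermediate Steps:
Function('d')(o) = 0
N = 10 (N = Add(0, Mul(-1, Mul(2, Add(-2, -3)))) = Add(0, Mul(-1, Mul(2, -5))) = Add(0, Mul(-1, -10)) = Add(0, 10) = 10)
Function('G')(m) = Mul(2, m, Add(-1, m)) (Function('G')(m) = Mul(Add(-1, m), Mul(2, m)) = Mul(2, m, Add(-1, m)))
Function('I')(g) = Mul(4, Pow(g, 2)) (Function('I')(g) = Pow(Mul(2, g), 2) = Mul(4, Pow(g, 2)))
Mul(-1, Function('I')(Function('G')(N))) = Mul(-1, Mul(4, Pow(Mul(2, 10, Add(-1, 10)), 2))) = Mul(-1, Mul(4, Pow(Mul(2, 10, 9), 2))) = Mul(-1, Mul(4, Pow(180, 2))) = Mul(-1, Mul(4, 32400)) = Mul(-1, 129600) = -129600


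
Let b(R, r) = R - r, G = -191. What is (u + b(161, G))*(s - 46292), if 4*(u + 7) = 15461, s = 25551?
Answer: -349299181/4 ≈ -8.7325e+7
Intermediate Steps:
u = 15433/4 (u = -7 + (¼)*15461 = -7 + 15461/4 = 15433/4 ≈ 3858.3)
(u + b(161, G))*(s - 46292) = (15433/4 + (161 - 1*(-191)))*(25551 - 46292) = (15433/4 + (161 + 191))*(-20741) = (15433/4 + 352)*(-20741) = (16841/4)*(-20741) = -349299181/4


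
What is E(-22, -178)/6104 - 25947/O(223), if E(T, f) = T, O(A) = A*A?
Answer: -79737263/151772908 ≈ -0.52537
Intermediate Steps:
O(A) = A²
E(-22, -178)/6104 - 25947/O(223) = -22/6104 - 25947/(223²) = -22*1/6104 - 25947/49729 = -11/3052 - 25947*1/49729 = -11/3052 - 25947/49729 = -79737263/151772908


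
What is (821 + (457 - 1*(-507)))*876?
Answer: 1563660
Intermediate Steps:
(821 + (457 - 1*(-507)))*876 = (821 + (457 + 507))*876 = (821 + 964)*876 = 1785*876 = 1563660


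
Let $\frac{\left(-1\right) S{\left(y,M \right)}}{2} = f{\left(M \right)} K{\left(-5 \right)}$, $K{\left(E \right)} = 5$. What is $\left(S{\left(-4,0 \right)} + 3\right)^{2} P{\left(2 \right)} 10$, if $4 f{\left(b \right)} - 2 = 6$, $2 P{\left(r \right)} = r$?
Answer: $2890$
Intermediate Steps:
$P{\left(r \right)} = \frac{r}{2}$
$f{\left(b \right)} = 2$ ($f{\left(b \right)} = \frac{1}{2} + \frac{1}{4} \cdot 6 = \frac{1}{2} + \frac{3}{2} = 2$)
$S{\left(y,M \right)} = -20$ ($S{\left(y,M \right)} = - 2 \cdot 2 \cdot 5 = \left(-2\right) 10 = -20$)
$\left(S{\left(-4,0 \right)} + 3\right)^{2} P{\left(2 \right)} 10 = \left(-20 + 3\right)^{2} \cdot \frac{1}{2} \cdot 2 \cdot 10 = \left(-17\right)^{2} \cdot 1 \cdot 10 = 289 \cdot 1 \cdot 10 = 289 \cdot 10 = 2890$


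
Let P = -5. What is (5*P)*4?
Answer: -100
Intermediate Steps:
(5*P)*4 = (5*(-5))*4 = -25*4 = -100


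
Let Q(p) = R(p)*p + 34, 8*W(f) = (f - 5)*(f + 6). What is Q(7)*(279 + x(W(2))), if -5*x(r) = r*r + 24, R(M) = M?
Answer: 113046/5 ≈ 22609.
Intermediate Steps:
W(f) = (-5 + f)*(6 + f)/8 (W(f) = ((f - 5)*(f + 6))/8 = ((-5 + f)*(6 + f))/8 = (-5 + f)*(6 + f)/8)
Q(p) = 34 + p² (Q(p) = p*p + 34 = p² + 34 = 34 + p²)
x(r) = -24/5 - r²/5 (x(r) = -(r*r + 24)/5 = -(r² + 24)/5 = -(24 + r²)/5 = -24/5 - r²/5)
Q(7)*(279 + x(W(2))) = (34 + 7²)*(279 + (-24/5 - (-15/4 + (⅛)*2 + (⅛)*2²)²/5)) = (34 + 49)*(279 + (-24/5 - (-15/4 + ¼ + (⅛)*4)²/5)) = 83*(279 + (-24/5 - (-15/4 + ¼ + ½)²/5)) = 83*(279 + (-24/5 - ⅕*(-3)²)) = 83*(279 + (-24/5 - ⅕*9)) = 83*(279 + (-24/5 - 9/5)) = 83*(279 - 33/5) = 83*(1362/5) = 113046/5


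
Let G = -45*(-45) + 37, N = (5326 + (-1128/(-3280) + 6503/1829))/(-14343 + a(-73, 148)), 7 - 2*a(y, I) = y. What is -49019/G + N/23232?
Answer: -6107254870221300709/256903466929760640 ≈ -23.773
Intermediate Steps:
a(y, I) = 7/2 - y/2
N = -3996838259/10725676670 (N = (5326 + (-1128/(-3280) + 6503/1829))/(-14343 + (7/2 - ½*(-73))) = (5326 + (-1128*(-1/3280) + 6503*(1/1829)))/(-14343 + (7/2 + 73/2)) = (5326 + (141/410 + 6503/1829))/(-14343 + 40) = (5326 + 2924119/749890)/(-14303) = (3996838259/749890)*(-1/14303) = -3996838259/10725676670 ≈ -0.37264)
G = 2062 (G = 2025 + 37 = 2062)
-49019/G + N/23232 = -49019/2062 - 3996838259/10725676670/23232 = -49019*1/2062 - 3996838259/10725676670*1/23232 = -49019/2062 - 3996838259/249178920397440 = -6107254870221300709/256903466929760640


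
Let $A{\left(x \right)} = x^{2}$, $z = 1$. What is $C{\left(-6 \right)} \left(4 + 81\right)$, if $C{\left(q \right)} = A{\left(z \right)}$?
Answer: $85$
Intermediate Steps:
$C{\left(q \right)} = 1$ ($C{\left(q \right)} = 1^{2} = 1$)
$C{\left(-6 \right)} \left(4 + 81\right) = 1 \left(4 + 81\right) = 1 \cdot 85 = 85$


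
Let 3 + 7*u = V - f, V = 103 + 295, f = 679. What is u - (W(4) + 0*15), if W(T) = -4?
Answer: -256/7 ≈ -36.571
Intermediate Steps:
V = 398
u = -284/7 (u = -3/7 + (398 - 1*679)/7 = -3/7 + (398 - 679)/7 = -3/7 + (1/7)*(-281) = -3/7 - 281/7 = -284/7 ≈ -40.571)
u - (W(4) + 0*15) = -284/7 - (-4 + 0*15) = -284/7 - (-4 + 0) = -284/7 - 1*(-4) = -284/7 + 4 = -256/7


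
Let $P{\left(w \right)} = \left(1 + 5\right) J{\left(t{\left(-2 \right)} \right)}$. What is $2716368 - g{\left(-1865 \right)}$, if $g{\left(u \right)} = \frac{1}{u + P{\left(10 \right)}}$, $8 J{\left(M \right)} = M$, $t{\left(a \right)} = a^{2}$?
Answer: $\frac{5057877217}{1862} \approx 2.7164 \cdot 10^{6}$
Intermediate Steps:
$J{\left(M \right)} = \frac{M}{8}$
$P{\left(w \right)} = 3$ ($P{\left(w \right)} = \left(1 + 5\right) \frac{\left(-2\right)^{2}}{8} = 6 \cdot \frac{1}{8} \cdot 4 = 6 \cdot \frac{1}{2} = 3$)
$g{\left(u \right)} = \frac{1}{3 + u}$ ($g{\left(u \right)} = \frac{1}{u + 3} = \frac{1}{3 + u}$)
$2716368 - g{\left(-1865 \right)} = 2716368 - \frac{1}{3 - 1865} = 2716368 - \frac{1}{-1862} = 2716368 - - \frac{1}{1862} = 2716368 + \frac{1}{1862} = \frac{5057877217}{1862}$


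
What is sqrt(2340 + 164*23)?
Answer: 4*sqrt(382) ≈ 78.179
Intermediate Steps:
sqrt(2340 + 164*23) = sqrt(2340 + 3772) = sqrt(6112) = 4*sqrt(382)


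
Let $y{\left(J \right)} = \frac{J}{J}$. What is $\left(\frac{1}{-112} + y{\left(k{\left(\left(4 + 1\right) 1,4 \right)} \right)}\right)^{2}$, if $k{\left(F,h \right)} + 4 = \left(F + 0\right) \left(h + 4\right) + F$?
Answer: $\frac{12321}{12544} \approx 0.98222$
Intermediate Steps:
$k{\left(F,h \right)} = -4 + F + F \left(4 + h\right)$ ($k{\left(F,h \right)} = -4 + \left(\left(F + 0\right) \left(h + 4\right) + F\right) = -4 + \left(F \left(4 + h\right) + F\right) = -4 + \left(F + F \left(4 + h\right)\right) = -4 + F + F \left(4 + h\right)$)
$y{\left(J \right)} = 1$
$\left(\frac{1}{-112} + y{\left(k{\left(\left(4 + 1\right) 1,4 \right)} \right)}\right)^{2} = \left(\frac{1}{-112} + 1\right)^{2} = \left(- \frac{1}{112} + 1\right)^{2} = \left(\frac{111}{112}\right)^{2} = \frac{12321}{12544}$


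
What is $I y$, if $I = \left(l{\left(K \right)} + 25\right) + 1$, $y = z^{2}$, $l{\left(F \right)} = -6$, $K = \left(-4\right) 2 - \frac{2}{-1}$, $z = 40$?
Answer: $32000$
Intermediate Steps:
$K = -6$ ($K = -8 - -2 = -8 + 2 = -6$)
$y = 1600$ ($y = 40^{2} = 1600$)
$I = 20$ ($I = \left(-6 + 25\right) + 1 = 19 + 1 = 20$)
$I y = 20 \cdot 1600 = 32000$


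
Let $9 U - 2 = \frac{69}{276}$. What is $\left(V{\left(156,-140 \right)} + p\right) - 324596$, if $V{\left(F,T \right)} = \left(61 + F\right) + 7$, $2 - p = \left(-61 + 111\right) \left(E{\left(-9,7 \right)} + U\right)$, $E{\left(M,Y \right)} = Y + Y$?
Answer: $- \frac{650165}{2} \approx -3.2508 \cdot 10^{5}$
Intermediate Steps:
$E{\left(M,Y \right)} = 2 Y$
$U = \frac{1}{4}$ ($U = \frac{2}{9} + \frac{69 \cdot \frac{1}{276}}{9} = \frac{2}{9} + \frac{1}{9} \cdot \frac{1}{4} = \frac{2}{9} + \frac{1}{36} = \frac{1}{4} \approx 0.25$)
$p = - \frac{1421}{2}$ ($p = 2 - \left(-61 + 111\right) \left(2 \cdot 7 + \frac{1}{4}\right) = 2 - 50 \left(14 + \frac{1}{4}\right) = 2 - 50 \cdot \frac{57}{4} = 2 - \frac{1425}{2} = - \frac{1421}{2} \approx -710.5$)
$V{\left(F,T \right)} = 68 + F$
$\left(V{\left(156,-140 \right)} + p\right) - 324596 = \left(\left(68 + 156\right) - \frac{1421}{2}\right) - 324596 = \left(224 - \frac{1421}{2}\right) - 324596 = - \frac{973}{2} - 324596 = - \frac{650165}{2}$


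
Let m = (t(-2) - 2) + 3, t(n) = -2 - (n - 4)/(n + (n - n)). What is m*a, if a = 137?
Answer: -548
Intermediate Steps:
t(n) = -2 - (-4 + n)/n (t(n) = -2 - (-4 + n)/(n + 0) = -2 - (-4 + n)/n)
m = -4 (m = ((-3 + 4/(-2)) - 2) + 3 = ((-3 + 4*(-½)) - 2) + 3 = ((-3 - 2) - 2) + 3 = (-5 - 2) + 3 = -7 + 3 = -4)
m*a = -4*137 = -548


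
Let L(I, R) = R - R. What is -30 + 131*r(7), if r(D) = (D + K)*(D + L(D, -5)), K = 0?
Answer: 6389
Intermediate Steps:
L(I, R) = 0
r(D) = D² (r(D) = (D + 0)*(D + 0) = D*D = D²)
-30 + 131*r(7) = -30 + 131*7² = -30 + 131*49 = -30 + 6419 = 6389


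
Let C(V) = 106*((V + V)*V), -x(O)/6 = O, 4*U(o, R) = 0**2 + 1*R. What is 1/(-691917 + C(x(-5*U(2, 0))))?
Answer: -1/691917 ≈ -1.4453e-6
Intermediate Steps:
U(o, R) = R/4 (U(o, R) = (0**2 + 1*R)/4 = (0 + R)/4 = R/4)
x(O) = -6*O
C(V) = 212*V**2 (C(V) = 106*((2*V)*V) = 106*(2*V**2) = 212*V**2)
1/(-691917 + C(x(-5*U(2, 0)))) = 1/(-691917 + 212*(-(-30)*(1/4)*0)**2) = 1/(-691917 + 212*(-(-30)*0)**2) = 1/(-691917 + 212*(-6*0)**2) = 1/(-691917 + 212*0**2) = 1/(-691917 + 212*0) = 1/(-691917 + 0) = 1/(-691917) = -1/691917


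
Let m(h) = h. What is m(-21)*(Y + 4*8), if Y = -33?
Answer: 21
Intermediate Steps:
m(-21)*(Y + 4*8) = -21*(-33 + 4*8) = -21*(-33 + 32) = -21*(-1) = 21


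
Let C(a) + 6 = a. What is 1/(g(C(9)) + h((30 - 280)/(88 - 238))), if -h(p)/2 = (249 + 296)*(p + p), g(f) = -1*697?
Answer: -3/12991 ≈ -0.00023093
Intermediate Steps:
C(a) = -6 + a
g(f) = -697
h(p) = -2180*p (h(p) = -2*(249 + 296)*(p + p) = -1090*2*p = -2180*p)
1/(g(C(9)) + h((30 - 280)/(88 - 238))) = 1/(-697 - 2180*(30 - 280)/(88 - 238)) = 1/(-697 - (-545000)/(-150)) = 1/(-697 - (-545000)*(-1)/150) = 1/(-697 - 2180*5/3) = 1/(-697 - 10900/3) = 1/(-12991/3) = -3/12991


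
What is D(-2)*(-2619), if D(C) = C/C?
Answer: -2619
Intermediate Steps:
D(C) = 1
D(-2)*(-2619) = 1*(-2619) = -2619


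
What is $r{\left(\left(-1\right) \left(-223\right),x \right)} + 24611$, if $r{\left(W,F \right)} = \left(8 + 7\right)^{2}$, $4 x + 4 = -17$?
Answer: $24836$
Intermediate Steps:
$x = - \frac{21}{4}$ ($x = -1 + \frac{1}{4} \left(-17\right) = -1 - \frac{17}{4} = - \frac{21}{4} \approx -5.25$)
$r{\left(W,F \right)} = 225$ ($r{\left(W,F \right)} = 15^{2} = 225$)
$r{\left(\left(-1\right) \left(-223\right),x \right)} + 24611 = 225 + 24611 = 24836$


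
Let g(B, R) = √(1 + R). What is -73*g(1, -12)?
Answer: -73*I*√11 ≈ -242.11*I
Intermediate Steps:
-73*g(1, -12) = -73*√(1 - 12) = -73*I*√11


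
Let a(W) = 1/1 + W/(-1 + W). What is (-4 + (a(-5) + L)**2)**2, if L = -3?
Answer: 9025/1296 ≈ 6.9637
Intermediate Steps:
a(W) = 1 + W/(-1 + W) (a(W) = 1*1 + W/(-1 + W) = 1 + W/(-1 + W))
(-4 + (a(-5) + L)**2)**2 = (-4 + ((-1 + 2*(-5))/(-1 - 5) - 3)**2)**2 = (-4 + ((-1 - 10)/(-6) - 3)**2)**2 = (-4 + (-1/6*(-11) - 3)**2)**2 = (-4 + (11/6 - 3)**2)**2 = (-4 + (-7/6)**2)**2 = (-4 + 49/36)**2 = (-95/36)**2 = 9025/1296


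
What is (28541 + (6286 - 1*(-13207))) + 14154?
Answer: 62188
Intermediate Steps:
(28541 + (6286 - 1*(-13207))) + 14154 = (28541 + (6286 + 13207)) + 14154 = (28541 + 19493) + 14154 = 48034 + 14154 = 62188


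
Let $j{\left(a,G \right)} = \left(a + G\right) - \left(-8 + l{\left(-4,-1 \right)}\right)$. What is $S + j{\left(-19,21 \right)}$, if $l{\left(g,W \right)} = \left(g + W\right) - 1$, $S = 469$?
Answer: $485$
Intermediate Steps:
$l{\left(g,W \right)} = -1 + W + g$ ($l{\left(g,W \right)} = \left(W + g\right) - 1 = -1 + W + g$)
$j{\left(a,G \right)} = 14 + G + a$ ($j{\left(a,G \right)} = \left(a + G\right) + \left(8 - \left(-1 - 1 - 4\right)\right) = \left(G + a\right) + \left(8 - -6\right) = \left(G + a\right) + \left(8 + 6\right) = \left(G + a\right) + 14 = 14 + G + a$)
$S + j{\left(-19,21 \right)} = 469 + \left(14 + 21 - 19\right) = 469 + 16 = 485$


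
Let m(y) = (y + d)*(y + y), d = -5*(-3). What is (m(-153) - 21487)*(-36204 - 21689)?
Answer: -1200758713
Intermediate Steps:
d = 15
m(y) = 2*y*(15 + y) (m(y) = (y + 15)*(y + y) = (15 + y)*(2*y) = 2*y*(15 + y))
(m(-153) - 21487)*(-36204 - 21689) = (2*(-153)*(15 - 153) - 21487)*(-36204 - 21689) = (2*(-153)*(-138) - 21487)*(-57893) = (42228 - 21487)*(-57893) = 20741*(-57893) = -1200758713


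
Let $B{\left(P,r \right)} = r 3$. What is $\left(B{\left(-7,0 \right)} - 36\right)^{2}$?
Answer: $1296$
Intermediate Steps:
$B{\left(P,r \right)} = 3 r$
$\left(B{\left(-7,0 \right)} - 36\right)^{2} = \left(3 \cdot 0 - 36\right)^{2} = \left(0 - 36\right)^{2} = \left(-36\right)^{2} = 1296$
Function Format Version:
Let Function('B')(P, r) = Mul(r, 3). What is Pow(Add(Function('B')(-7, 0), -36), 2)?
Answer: 1296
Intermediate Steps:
Function('B')(P, r) = Mul(3, r)
Pow(Add(Function('B')(-7, 0), -36), 2) = Pow(Add(Mul(3, 0), -36), 2) = Pow(Add(0, -36), 2) = Pow(-36, 2) = 1296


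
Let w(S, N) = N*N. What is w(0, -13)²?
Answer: 28561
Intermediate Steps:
w(S, N) = N²
w(0, -13)² = ((-13)²)² = 169² = 28561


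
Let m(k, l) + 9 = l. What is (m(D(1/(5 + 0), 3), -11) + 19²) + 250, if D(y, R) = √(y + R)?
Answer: 591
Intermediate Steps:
D(y, R) = √(R + y)
m(k, l) = -9 + l
(m(D(1/(5 + 0), 3), -11) + 19²) + 250 = ((-9 - 11) + 19²) + 250 = (-20 + 361) + 250 = 341 + 250 = 591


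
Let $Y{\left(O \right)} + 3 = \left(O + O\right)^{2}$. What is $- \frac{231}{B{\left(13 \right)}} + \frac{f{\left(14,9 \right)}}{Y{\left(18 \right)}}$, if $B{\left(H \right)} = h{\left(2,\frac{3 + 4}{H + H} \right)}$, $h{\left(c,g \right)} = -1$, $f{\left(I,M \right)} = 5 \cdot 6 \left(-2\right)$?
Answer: $\frac{99541}{431} \approx 230.95$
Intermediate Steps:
$f{\left(I,M \right)} = -60$ ($f{\left(I,M \right)} = 30 \left(-2\right) = -60$)
$Y{\left(O \right)} = -3 + 4 O^{2}$ ($Y{\left(O \right)} = -3 + \left(O + O\right)^{2} = -3 + \left(2 O\right)^{2} = -3 + 4 O^{2}$)
$B{\left(H \right)} = -1$
$- \frac{231}{B{\left(13 \right)}} + \frac{f{\left(14,9 \right)}}{Y{\left(18 \right)}} = - \frac{231}{-1} - \frac{60}{-3 + 4 \cdot 18^{2}} = \left(-231\right) \left(-1\right) - \frac{60}{-3 + 4 \cdot 324} = 231 - \frac{60}{-3 + 1296} = 231 - \frac{60}{1293} = 231 - \frac{20}{431} = \frac{99541}{431}$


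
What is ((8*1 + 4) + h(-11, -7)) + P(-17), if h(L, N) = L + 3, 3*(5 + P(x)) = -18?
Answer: -7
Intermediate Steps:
P(x) = -11 (P(x) = -5 + (⅓)*(-18) = -5 - 6 = -11)
h(L, N) = 3 + L
((8*1 + 4) + h(-11, -7)) + P(-17) = ((8*1 + 4) + (3 - 11)) - 11 = ((8 + 4) - 8) - 11 = (12 - 8) - 11 = 4 - 11 = -7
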